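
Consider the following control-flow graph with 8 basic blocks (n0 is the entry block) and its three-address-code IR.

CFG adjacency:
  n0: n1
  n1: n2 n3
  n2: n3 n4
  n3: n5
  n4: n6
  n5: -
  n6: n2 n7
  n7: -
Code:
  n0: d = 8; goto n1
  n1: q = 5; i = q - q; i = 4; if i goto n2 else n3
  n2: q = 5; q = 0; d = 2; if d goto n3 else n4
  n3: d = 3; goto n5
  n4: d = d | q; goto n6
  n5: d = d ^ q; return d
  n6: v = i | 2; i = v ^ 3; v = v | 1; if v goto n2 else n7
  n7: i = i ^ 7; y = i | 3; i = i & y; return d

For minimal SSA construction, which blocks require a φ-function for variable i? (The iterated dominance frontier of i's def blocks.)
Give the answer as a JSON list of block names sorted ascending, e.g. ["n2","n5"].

idom tree: n1←n0 n2←n1 n3←n1 n4←n2 n5←n3 n6←n4 n7←n6
Dom∩ at merges:
  n2: preds {n1,n6}: {n0,n1} ∩ {n0,n1,n2,n4,n6} = {n0,n1}; idom=n1
  n3: preds {n1,n2}: {n0,n1} ∩ {n0,n1,n2} = {n0,n1}; idom=n1

Frontier:
  join n2 pred n1: · stop@n1
  join n2 pred n6: n6→n4→n2 stop@n1
  join n3 pred n1: · stop@n1
  join n3 pred n2: n2 stop@n1
  n0 → ∅
  n1 → ∅
  n2 → {n2,n3}
  n3 → ∅
  n4 → {n2}
  n5 → ∅
  n6 → {n2}
  n7 → ∅

φ for i: defs {n1,n6,n7}
  DF⁺ = {n2,n3}

Answer: ["n2", "n3"]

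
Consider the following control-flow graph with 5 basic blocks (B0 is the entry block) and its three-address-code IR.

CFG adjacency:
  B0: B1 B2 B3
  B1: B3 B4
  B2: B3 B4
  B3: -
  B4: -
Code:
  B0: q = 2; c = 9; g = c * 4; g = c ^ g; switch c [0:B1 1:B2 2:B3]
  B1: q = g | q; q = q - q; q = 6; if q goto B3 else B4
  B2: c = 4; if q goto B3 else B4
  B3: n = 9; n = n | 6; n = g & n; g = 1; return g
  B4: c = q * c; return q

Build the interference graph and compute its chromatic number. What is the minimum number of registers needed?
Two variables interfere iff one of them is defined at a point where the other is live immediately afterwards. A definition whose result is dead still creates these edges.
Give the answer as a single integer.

Per-block:
  B0: def={c,g,q} ue=∅
  B1: def={q} ue={g,q}
  B2: def={c} ue={q}
  B3: def={g,n} ue={g}
  B4: def={c} ue={c,q}

Backward fixpoint:
  live B0: ∅→{c,g,q}
  live B1: {c,g,q}→{c,g,q}
  live B2: {g,q}→{c,g,q}
  live B3: {g}→∅
  live B4: {c,q}→∅

Interference:
  c↔{g,q}
  g↔{c,n,q}
  n↔{g}
  q↔{c,g}

Colouring:
  {c,g,q} pairwise interfere (3-clique) ⇒ χ ≥ 3
  assign c→c1 g→c0 n→c1 q→c2 — no edge inside a register ⇒ χ ≤ 3
  χ = 3

Answer: 3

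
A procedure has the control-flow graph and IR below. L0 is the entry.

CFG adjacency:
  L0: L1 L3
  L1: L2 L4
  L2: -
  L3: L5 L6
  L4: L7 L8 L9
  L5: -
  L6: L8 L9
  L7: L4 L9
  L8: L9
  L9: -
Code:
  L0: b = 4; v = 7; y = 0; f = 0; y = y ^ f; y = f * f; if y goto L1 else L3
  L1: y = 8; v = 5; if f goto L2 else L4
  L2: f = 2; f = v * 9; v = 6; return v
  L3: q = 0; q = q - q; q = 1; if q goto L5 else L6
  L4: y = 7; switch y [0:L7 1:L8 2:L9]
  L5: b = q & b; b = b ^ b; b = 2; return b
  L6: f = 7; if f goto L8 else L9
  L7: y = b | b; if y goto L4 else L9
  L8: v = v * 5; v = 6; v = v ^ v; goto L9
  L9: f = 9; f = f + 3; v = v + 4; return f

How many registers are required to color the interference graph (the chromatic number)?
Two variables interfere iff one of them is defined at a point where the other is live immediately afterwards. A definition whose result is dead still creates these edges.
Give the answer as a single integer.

Block summaries:
  L0: def={b,f,v,y} ue=∅
  L1: def={v,y} ue={f}
  L2: def={f,v} ue={v}
  L3: def={q} ue=∅
  L4: def={y} ue=∅
  L5: def={b} ue={b,q}
  L6: def={f} ue=∅
  L7: def={y} ue={b}
  L8: def={v} ue={v}
  L9: def={f,v} ue={v}

Liveness:
  L0: in=∅ out={b,f,v}
  L1: in={b,f} out={b,v}
  L2: in={v} out=∅
  L3: in={b,v} out={b,q,v}
  L4: in={b,v} out={b,v}
  L5: in={b,q} out=∅
  L6: in={v} out={v}
  L7: in={b,v} out={b,v}
  L8: in={v} out={v}
  L9: in={v} out=∅

Conflict graph:
  b: {f,q,v,y}
  f: {b,v,y}
  q: {b,v}
  v: {b,f,q,y}
  y: {b,f,v}

Registers:
  lower bound: {b,f,v,y} mutually conflict ⇒ χ ≥ 4
  assign b→R0 f→R2 q→R2 v→R1 y→R3 — no edge inside a register ⇒ χ ≤ 4
  χ = 4

Answer: 4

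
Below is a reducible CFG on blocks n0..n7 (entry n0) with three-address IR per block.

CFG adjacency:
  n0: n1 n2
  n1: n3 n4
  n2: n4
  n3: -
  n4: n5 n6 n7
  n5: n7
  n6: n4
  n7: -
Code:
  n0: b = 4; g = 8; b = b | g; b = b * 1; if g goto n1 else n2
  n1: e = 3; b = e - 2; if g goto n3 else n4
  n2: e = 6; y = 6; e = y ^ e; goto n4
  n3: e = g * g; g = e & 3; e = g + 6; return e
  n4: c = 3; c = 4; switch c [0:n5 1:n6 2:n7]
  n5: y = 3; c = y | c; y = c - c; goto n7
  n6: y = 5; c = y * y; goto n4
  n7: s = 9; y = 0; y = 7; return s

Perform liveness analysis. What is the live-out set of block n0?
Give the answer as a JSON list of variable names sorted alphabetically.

Per-block:
  n0 def {b,g} use ∅
  n1 def {b,e} use {g}
  n2 def {e,y} use ∅
  n3 def {e,g} use {g}
  n4 def {c} use ∅
  n5 def {c,y} use {c}
  n6 def {c,y} use ∅
  n7 def {s,y} use ∅

Liveness:
  live n0: ∅→{g}
  live n1: {g}→{g}
  live n2: ∅→∅
  live n3: {g}→∅
  live n4: ∅→{c}
  live n5: {c}→∅
  live n6: ∅→∅
  live n7: ∅→∅

live-out(n0) = ["g"]

Answer: ["g"]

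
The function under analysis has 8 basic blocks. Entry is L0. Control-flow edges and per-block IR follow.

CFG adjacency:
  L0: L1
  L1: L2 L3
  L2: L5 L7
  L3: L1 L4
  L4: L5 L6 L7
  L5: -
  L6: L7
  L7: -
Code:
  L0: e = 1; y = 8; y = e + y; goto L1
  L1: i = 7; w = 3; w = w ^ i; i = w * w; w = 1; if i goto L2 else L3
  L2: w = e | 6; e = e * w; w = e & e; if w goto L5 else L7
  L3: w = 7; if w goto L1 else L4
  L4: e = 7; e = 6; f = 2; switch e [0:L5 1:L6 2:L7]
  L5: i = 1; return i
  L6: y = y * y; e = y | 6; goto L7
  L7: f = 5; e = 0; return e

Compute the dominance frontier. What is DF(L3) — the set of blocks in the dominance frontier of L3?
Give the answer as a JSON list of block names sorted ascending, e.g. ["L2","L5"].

Answer: ["L1", "L5", "L7"]

Derivation:
idom tree: L1←L0 L2←L1 L3←L1 L4←L3 L5←L1 L6←L4 L7←L1
Dom at joins:
  L1: preds {L0,L3}: {L0} ∩ {L0,L1,L3} = {L0}; idom=L0
  L5: preds {L2,L4}: {L0,L1,L2} ∩ {L0,L1,L3,L4} = {L0,L1}; idom=L1
  L7: preds {L2,L4,L6}: {L0,L1,L2} ∩ {L0,L1,L3,L4} ∩ {L0,L1,L3,L4,L6} = {L0,L1}; idom=L1

DF derivation:
  L1←L0: walk · to L0
  L1←L3: walk L3→L1 to L0
  L5←L2: walk L2 to L1
  L5←L4: walk L4→L3 to L1
  L7←L2: walk L2 to L1
  L7←L4: walk L4→L3 to L1
  L7←L6: walk L6→L4→L3 to L1
  L0 → ∅
  L1 → {L1}
  L2 → {L5,L7}
  L3 → {L1,L5,L7}
  L4 → {L5,L7}
  L5 → ∅
  L6 → {L7}
  L7 → ∅

DF(L3) = ["L1", "L5", "L7"]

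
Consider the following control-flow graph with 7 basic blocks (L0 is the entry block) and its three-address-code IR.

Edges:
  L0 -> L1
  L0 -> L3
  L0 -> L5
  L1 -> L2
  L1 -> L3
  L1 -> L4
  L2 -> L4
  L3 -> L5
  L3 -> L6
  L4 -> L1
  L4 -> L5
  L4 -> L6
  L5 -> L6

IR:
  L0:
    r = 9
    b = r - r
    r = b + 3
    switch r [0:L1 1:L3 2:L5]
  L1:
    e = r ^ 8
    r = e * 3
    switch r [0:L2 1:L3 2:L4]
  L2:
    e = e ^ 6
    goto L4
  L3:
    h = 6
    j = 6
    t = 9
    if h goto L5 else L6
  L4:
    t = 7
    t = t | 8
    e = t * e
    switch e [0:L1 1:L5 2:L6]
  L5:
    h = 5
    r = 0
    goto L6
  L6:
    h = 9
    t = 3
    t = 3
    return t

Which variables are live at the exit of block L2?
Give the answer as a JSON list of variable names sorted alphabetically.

Answer: ["e", "r"]

Working:
Per-block:
  L0: {b,r} / ∅
  L1: {e,r} / {r}
  L2: {e} / {e}
  L3: {h,j,t} / ∅
  L4: {e,t} / {e}
  L5: {h,r} / ∅
  L6: {h,t} / ∅

Live sets:
  L0 li=∅ lo={r}
  L1 li={r} lo={e,r}
  L2 li={e,r} lo={e,r}
  L3 li=∅ lo=∅
  L4 li={e,r} lo={r}
  L5 li=∅ lo=∅
  L6 li=∅ lo=∅

live-out(L2) = ["e", "r"]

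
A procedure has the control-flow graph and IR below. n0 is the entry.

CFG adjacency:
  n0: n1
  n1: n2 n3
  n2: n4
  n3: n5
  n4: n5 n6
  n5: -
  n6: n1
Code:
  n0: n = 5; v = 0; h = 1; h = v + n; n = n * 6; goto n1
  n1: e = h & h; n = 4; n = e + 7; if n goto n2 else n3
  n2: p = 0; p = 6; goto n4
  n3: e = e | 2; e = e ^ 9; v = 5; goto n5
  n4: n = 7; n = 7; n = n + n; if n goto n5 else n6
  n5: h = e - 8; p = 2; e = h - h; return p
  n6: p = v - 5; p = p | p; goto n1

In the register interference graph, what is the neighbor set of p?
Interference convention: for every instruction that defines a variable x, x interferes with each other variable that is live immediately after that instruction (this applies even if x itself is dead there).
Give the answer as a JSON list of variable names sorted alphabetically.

Answer: ["e", "h", "v"]

Analysis:
def/use:
  n0: {h,n,v} / ∅
  n1: {e,n} / {h}
  n2: {p} / ∅
  n3: {e,v} / {e}
  n4: {n} / ∅
  n5: {e,h,p} / {e}
  n6: {p} / {v}

Liveness:
  n0 li=∅ lo={h,v}
  n1 li={h,v} lo={e,h,v}
  n2 li={e,h,v} lo={e,h,v}
  n3 li={e} lo={e}
  n4 li={e,h,v} lo={e,h,v}
  n5 li={e} lo=∅
  n6 li={h,v} lo={h,v}

Conflict graph:
  e: {h,n,p,v}
  h: {e,n,p,v}
  n: {e,h,v}
  p: {e,h,v}
  v: {e,h,n,p}

N(p) = ["e", "h", "v"]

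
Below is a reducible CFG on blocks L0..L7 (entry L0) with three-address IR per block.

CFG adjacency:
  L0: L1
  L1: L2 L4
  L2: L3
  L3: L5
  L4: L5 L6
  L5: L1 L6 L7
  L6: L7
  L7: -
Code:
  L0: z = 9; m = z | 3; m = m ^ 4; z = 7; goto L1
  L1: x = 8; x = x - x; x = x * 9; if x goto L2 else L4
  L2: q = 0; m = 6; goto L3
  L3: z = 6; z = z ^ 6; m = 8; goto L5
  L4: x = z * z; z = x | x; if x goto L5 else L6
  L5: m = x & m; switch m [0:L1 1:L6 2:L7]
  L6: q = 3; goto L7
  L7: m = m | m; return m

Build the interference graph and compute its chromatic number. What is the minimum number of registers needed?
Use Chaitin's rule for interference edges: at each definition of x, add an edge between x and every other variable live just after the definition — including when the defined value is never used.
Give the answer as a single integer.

Answer: 3

Analysis:
Per-block:
  L0 def {m,z} use ∅
  L1 def {x} use ∅
  L2 def {m,q} use ∅
  L3 def {m,z} use ∅
  L4 def {x,z} use {z}
  L5 def {m} use {m,x}
  L6 def {q} use ∅
  L7 def {m} use {m}

Live sets:
  live L0: ∅→{m,z}
  live L1: {m,z}→{m,x,z}
  live L2: {x}→{x}
  live L3: {x}→{m,x,z}
  live L4: {m,z}→{m,x,z}
  live L5: {m,x,z}→{m,z}
  live L6: {m}→{m}
  live L7: {m}→∅

Interfere edges:
  m — {q,x,z}
  q — {m,x}
  x — {m,q,z}
  z — {m,x}

Chromatic number:
  clique {m,q,x} ⇒ need ≥ 3
  assign m→c0 q→c2 x→c1 z→c2 — no edge inside a register ⇒ χ ≤ 3
  χ = 3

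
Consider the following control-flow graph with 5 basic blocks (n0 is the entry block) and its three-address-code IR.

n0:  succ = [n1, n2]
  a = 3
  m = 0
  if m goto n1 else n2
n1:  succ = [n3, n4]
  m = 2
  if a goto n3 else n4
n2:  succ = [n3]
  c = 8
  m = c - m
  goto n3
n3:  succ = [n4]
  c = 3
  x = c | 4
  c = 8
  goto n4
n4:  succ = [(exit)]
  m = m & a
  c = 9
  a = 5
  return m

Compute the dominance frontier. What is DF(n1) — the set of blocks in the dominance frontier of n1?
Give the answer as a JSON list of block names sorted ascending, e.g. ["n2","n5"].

idom tree: n1←n0 n2←n0 n3←n0 n4←n0
Dom∩ at merges:
  n3: preds {n1,n2}: {n0,n1} ∩ {n0,n2} = {n0}; idom=n0
  n4: preds {n1,n3}: {n0,n1} ∩ {n0,n3} = {n0}; idom=n0

Frontier:
  join n3 pred n1: n1 stop@n0
  join n3 pred n2: n2 stop@n0
  join n4 pred n1: n1 stop@n0
  join n4 pred n3: n3 stop@n0
  DF(n0)=∅
  DF(n1)={n3,n4}
  DF(n2)={n3}
  DF(n3)={n4}
  DF(n4)=∅

DF(n1) = ["n3", "n4"]

Answer: ["n3", "n4"]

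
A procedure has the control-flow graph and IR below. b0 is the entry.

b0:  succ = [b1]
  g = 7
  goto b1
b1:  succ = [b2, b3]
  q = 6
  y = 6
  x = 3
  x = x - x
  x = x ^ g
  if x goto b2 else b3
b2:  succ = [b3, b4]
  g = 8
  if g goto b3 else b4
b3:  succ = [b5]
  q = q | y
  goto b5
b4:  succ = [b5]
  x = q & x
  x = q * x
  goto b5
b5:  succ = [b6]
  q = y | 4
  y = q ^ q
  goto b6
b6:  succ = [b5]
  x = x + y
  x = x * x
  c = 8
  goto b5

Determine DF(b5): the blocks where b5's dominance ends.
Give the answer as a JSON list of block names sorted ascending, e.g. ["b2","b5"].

idom tree: b1←b0 b2←b1 b3←b1 b4←b2 b5←b1 b6←b5
Dom at joins:
  b3: preds {b1,b2}: {b0,b1} ∩ {b0,b1,b2} = {b0,b1}; idom=b1
  b5: preds {b3,b4,b6}: {b0,b1,b3} ∩ {b0,b1,b2,b4} ∩ {b0,b1,b5,b6} = {b0,b1}; idom=b1

DF walk-up:
  b3←b1: walk · to b1
  b3←b2: walk b2 to b1
  b5←b3: walk b3 to b1
  b5←b4: walk b4→b2 to b1
  b5←b6: walk b6→b5 to b1
  b0: DF=∅
  b1: DF=∅
  b2: DF={b3,b5}
  b3: DF={b5}
  b4: DF={b5}
  b5: DF={b5}
  b6: DF={b5}

DF(b5) = ["b5"]

Answer: ["b5"]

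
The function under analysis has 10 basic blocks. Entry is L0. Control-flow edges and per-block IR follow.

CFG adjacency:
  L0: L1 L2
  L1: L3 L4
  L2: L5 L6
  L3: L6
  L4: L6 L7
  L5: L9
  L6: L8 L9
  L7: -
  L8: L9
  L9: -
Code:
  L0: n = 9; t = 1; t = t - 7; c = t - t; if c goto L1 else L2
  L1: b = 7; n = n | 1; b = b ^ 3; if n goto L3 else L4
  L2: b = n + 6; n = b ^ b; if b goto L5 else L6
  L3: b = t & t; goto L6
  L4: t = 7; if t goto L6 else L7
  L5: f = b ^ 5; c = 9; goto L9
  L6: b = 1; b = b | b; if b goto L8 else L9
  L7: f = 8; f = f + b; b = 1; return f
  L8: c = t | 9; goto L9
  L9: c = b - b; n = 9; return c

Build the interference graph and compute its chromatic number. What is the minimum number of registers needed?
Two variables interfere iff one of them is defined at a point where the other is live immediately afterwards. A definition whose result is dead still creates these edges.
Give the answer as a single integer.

Answer: 4

Working:
def/use:
  L0: def={c,n,t} ue=∅
  L1: def={b,n} ue={n}
  L2: def={b,n} ue={n}
  L3: def={b} ue={t}
  L4: def={t} ue=∅
  L5: def={c,f} ue={b}
  L6: def={b} ue=∅
  L7: def={b,f} ue={b}
  L8: def={c} ue={t}
  L9: def={c,n} ue={b}

Backward fixpoint:
  L0 li=∅ lo={n,t}
  L1 li={n,t} lo={b,t}
  L2 li={n,t} lo={b,t}
  L3 li={t} lo={t}
  L4 li={b} lo={b,t}
  L5 li={b} lo={b}
  L6 li={t} lo={b,t}
  L7 li={b} lo=∅
  L8 li={b,t} lo={b}
  L9 li={b} lo=∅

Interfere edges:
  b: {c,f,n,t}
  c: {b,n,t}
  f: {b}
  n: {b,c,t}
  t: {b,c,n}

Colouring:
  {b,c,n,t} pairwise interfere (4-clique) ⇒ χ ≥ 4
  4-colouring: r0={b}  r1={c,f}  r2={n}  r3={t}
  χ = 4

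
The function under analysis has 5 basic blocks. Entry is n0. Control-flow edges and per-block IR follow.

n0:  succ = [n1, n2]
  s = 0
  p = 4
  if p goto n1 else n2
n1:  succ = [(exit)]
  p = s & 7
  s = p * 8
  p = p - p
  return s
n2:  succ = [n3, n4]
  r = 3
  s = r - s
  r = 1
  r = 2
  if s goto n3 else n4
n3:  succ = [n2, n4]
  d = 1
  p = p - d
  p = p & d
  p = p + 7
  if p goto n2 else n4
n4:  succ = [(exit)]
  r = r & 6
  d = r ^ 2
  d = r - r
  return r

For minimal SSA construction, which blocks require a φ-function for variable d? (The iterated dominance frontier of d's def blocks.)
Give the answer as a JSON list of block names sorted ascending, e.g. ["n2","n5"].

idom tree: n1←n0 n2←n0 n3←n2 n4←n2
Dom∩ at merges:
  n2: preds {n0,n3}: {n0} ∩ {n0,n2,n3} = {n0}; idom=n0
  n4: preds {n2,n3}: {n0,n2} ∩ {n0,n2,n3} = {n0,n2}; idom=n2

DF derivation:
  n2←n0: walk · to n0
  n2←n3: walk n3→n2 to n0
  n4←n2: walk · to n2
  n4←n3: walk n3 to n2
  DF(n0)=∅
  DF(n1)=∅
  DF(n2)={n2}
  DF(n3)={n2,n4}
  DF(n4)=∅

φ for d: defs {n3,n4}
  DF⁺ = {n2,n4}

Answer: ["n2", "n4"]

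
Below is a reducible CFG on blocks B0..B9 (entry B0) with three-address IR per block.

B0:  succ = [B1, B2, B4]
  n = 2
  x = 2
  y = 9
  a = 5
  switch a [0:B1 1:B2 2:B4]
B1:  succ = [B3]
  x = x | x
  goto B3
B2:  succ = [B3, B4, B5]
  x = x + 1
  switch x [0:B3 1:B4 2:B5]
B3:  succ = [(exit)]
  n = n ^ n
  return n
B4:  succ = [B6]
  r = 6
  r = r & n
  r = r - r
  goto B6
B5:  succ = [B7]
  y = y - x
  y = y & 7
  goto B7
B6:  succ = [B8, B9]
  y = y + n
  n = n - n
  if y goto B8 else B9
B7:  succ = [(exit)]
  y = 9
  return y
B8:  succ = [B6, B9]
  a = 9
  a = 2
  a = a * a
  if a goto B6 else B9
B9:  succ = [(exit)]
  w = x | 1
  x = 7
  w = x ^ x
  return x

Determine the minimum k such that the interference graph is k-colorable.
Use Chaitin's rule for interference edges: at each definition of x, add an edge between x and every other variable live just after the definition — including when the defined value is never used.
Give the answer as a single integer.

Answer: 4

Analysis:
Block summaries:
  B0: {a,n,x,y} / ∅
  B1: {x} / {x}
  B2: {x} / {x}
  B3: {n} / {n}
  B4: {r} / {n}
  B5: {y} / {x,y}
  B6: {n,y} / {n,y}
  B7: {y} / ∅
  B8: {a} / ∅
  B9: {w,x} / {x}

Live sets:
  B0 li=∅ lo={n,x,y}
  B1 li={n,x} lo={n}
  B2 li={n,x,y} lo={n,x,y}
  B3 li={n} lo=∅
  B4 li={n,x,y} lo={n,x,y}
  B5 li={x,y} lo=∅
  B6 li={n,x,y} lo={n,x,y}
  B7 li=∅ lo=∅
  B8 li={n,x,y} lo={n,x,y}
  B9 li={x} lo=∅

Interfere edges:
  a — {n,x,y}
  n — {a,r,x,y}
  r — {n,x,y}
  w — {x}
  x — {a,n,r,w,y}
  y — {a,n,r,x}

Colouring:
  lower bound: {a,n,x,y} mutually conflict ⇒ χ ≥ 4
  4-colouring: r0={x}  r1={n,w}  r2={y}  r3={a,r}
  χ = 4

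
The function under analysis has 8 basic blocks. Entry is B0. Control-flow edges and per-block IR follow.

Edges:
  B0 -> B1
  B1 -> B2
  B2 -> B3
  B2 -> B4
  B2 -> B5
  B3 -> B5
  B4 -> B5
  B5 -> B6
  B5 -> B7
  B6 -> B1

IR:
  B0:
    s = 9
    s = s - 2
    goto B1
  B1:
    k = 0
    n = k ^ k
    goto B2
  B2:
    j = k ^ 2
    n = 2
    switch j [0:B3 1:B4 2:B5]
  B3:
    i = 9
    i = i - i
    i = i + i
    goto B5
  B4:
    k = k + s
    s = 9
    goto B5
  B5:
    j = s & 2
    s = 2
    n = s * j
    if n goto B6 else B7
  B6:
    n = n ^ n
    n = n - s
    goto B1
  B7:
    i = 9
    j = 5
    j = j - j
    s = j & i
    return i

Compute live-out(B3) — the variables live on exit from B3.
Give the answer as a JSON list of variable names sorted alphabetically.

def/use:
  B0: {s} / ∅
  B1: {k,n} / ∅
  B2: {j,n} / {k}
  B3: {i} / ∅
  B4: {k,s} / {k,s}
  B5: {j,n,s} / {s}
  B6: {n} / {n,s}
  B7: {i,j,s} / ∅

Live sets:
  B0: in=∅ out={s}
  B1: in={s} out={k,s}
  B2: in={k,s} out={k,s}
  B3: in={s} out={s}
  B4: in={k,s} out={s}
  B5: in={s} out={n,s}
  B6: in={n,s} out={s}
  B7: in=∅ out=∅

live-out(B3) = ["s"]

Answer: ["s"]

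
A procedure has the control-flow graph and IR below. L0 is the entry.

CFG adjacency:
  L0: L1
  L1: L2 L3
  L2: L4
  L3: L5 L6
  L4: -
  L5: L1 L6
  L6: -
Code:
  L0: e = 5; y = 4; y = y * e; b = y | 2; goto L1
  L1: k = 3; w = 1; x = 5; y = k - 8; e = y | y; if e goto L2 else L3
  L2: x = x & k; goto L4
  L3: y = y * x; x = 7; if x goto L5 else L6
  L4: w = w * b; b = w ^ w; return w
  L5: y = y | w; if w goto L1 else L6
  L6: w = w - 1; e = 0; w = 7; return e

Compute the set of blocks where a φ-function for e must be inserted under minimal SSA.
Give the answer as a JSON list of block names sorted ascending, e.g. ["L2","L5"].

Answer: ["L1"]

Derivation:
idom tree: L1←L0 L2←L1 L3←L1 L4←L2 L5←L3 L6←L3
Dom at joins:
  L1: preds {L0,L5}: {L0} ∩ {L0,L1,L3,L5} = {L0}; idom=L0
  L6: preds {L3,L5}: {L0,L1,L3} ∩ {L0,L1,L3,L5} = {L0,L1,L3}; idom=L3

Frontier:
  join L1 pred L0: · stop@L0
  join L1 pred L5: L5→L3→L1 stop@L0
  join L6 pred L3: · stop@L3
  join L6 pred L5: L5 stop@L3
  L0 → ∅
  L1 → {L1}
  L2 → ∅
  L3 → {L1}
  L4 → ∅
  L5 → {L1,L6}
  L6 → ∅

φ for e: defs {L0,L1,L6}
  DF⁺ = {L1}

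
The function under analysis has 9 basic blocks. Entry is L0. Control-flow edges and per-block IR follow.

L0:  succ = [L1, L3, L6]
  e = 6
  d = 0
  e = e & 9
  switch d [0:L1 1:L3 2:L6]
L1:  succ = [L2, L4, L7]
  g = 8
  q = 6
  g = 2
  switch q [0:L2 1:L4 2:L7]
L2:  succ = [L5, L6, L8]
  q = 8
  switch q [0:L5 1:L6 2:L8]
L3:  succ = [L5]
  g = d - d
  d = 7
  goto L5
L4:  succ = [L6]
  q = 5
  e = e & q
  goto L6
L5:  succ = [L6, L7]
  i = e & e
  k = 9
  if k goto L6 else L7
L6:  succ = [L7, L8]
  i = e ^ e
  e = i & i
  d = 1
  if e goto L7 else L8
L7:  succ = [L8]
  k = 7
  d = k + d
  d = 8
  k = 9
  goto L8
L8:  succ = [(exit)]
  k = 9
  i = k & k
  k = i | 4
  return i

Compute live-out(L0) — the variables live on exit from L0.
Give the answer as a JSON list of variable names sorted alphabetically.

Answer: ["d", "e"]

Derivation:
Per-block:
  L0: def={d,e} ue=∅
  L1: def={g,q} ue=∅
  L2: def={q} ue=∅
  L3: def={d,g} ue={d}
  L4: def={e,q} ue={e}
  L5: def={i,k} ue={e}
  L6: def={d,e,i} ue={e}
  L7: def={d,k} ue={d}
  L8: def={i,k} ue=∅

Backward fixpoint:
  live L0: ∅→{d,e}
  live L1: {d,e}→{d,e}
  live L2: {d,e}→{d,e}
  live L3: {d,e}→{d,e}
  live L4: {e}→{e}
  live L5: {d,e}→{d,e}
  live L6: {e}→{d}
  live L7: {d}→∅
  live L8: ∅→∅

live-out(L0) = ["d", "e"]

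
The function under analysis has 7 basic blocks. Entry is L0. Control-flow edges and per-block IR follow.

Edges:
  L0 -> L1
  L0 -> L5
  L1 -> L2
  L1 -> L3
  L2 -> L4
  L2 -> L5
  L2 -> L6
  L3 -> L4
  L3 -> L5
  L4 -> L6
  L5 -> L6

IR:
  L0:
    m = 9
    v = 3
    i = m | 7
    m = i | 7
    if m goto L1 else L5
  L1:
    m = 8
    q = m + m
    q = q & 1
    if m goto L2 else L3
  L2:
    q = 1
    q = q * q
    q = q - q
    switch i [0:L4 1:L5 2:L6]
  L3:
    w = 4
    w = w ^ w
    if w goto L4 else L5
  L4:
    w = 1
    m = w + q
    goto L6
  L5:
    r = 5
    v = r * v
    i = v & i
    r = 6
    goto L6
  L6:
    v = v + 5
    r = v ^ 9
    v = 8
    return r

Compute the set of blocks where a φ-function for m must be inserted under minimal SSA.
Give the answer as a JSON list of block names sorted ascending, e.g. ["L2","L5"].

Answer: ["L5", "L6"]

Derivation:
idom tree: L1←L0 L2←L1 L3←L1 L4←L1 L5←L0 L6←L0
Dom at joins:
  L4: preds {L2,L3}: {L0,L1,L2} ∩ {L0,L1,L3} = {L0,L1}; idom=L1
  L5: preds {L0,L2,L3}: {L0} ∩ {L0,L1,L2} ∩ {L0,L1,L3} = {L0}; idom=L0
  L6: preds {L2,L4,L5}: {L0,L1,L2} ∩ {L0,L1,L4} ∩ {L0,L5} = {L0}; idom=L0

DF derivation:
  L4←L2: walk L2 to L1
  L4←L3: walk L3 to L1
  L5←L0: walk · to L0
  L5←L2: walk L2→L1 to L0
  L5←L3: walk L3→L1 to L0
  L6←L2: walk L2→L1 to L0
  L6←L4: walk L4→L1 to L0
  L6←L5: walk L5 to L0
  L0 → ∅
  L1 → {L5,L6}
  L2 → {L4,L5,L6}
  L3 → {L4,L5}
  L4 → {L6}
  L5 → {L6}
  L6 → ∅

φ for m: defs {L0,L1,L4}
  DF⁺ = {L5,L6}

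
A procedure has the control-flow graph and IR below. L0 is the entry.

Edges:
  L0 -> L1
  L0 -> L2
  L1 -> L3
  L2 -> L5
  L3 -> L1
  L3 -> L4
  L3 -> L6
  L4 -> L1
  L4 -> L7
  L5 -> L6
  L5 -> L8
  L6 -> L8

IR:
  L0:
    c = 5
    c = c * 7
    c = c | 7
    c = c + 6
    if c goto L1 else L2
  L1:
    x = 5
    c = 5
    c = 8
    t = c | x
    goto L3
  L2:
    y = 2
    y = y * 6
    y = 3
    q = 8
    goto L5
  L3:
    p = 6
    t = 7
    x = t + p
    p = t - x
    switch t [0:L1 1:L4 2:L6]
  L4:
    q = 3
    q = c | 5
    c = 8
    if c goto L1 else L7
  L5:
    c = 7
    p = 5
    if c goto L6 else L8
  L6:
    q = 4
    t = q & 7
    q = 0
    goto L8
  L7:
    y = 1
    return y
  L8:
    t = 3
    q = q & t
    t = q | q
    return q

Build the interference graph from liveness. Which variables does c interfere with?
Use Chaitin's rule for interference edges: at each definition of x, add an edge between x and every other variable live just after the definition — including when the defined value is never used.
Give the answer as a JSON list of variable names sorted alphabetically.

Block summaries:
  L0: def={c} ue=∅
  L1: def={c,t,x} ue=∅
  L2: def={q,y} ue=∅
  L3: def={p,t,x} ue=∅
  L4: def={c,q} ue={c}
  L5: def={c,p} ue=∅
  L6: def={q,t} ue=∅
  L7: def={y} ue=∅
  L8: def={q,t} ue={q}

Backward fixpoint:
  L0 li=∅ lo=∅
  L1 li=∅ lo={c}
  L2 li=∅ lo={q}
  L3 li={c} lo={c}
  L4 li={c} lo=∅
  L5 li={q} lo={q}
  L6 li=∅ lo={q}
  L7 li=∅ lo=∅
  L8 li={q} lo=∅

Interfere edges:
  c — {p,q,t,x}
  p — {c,q,t}
  q — {c,p,t}
  t — {c,p,q,x}
  x — {c,t}
  y — ∅

N(c) = ["p", "q", "t", "x"]

Answer: ["p", "q", "t", "x"]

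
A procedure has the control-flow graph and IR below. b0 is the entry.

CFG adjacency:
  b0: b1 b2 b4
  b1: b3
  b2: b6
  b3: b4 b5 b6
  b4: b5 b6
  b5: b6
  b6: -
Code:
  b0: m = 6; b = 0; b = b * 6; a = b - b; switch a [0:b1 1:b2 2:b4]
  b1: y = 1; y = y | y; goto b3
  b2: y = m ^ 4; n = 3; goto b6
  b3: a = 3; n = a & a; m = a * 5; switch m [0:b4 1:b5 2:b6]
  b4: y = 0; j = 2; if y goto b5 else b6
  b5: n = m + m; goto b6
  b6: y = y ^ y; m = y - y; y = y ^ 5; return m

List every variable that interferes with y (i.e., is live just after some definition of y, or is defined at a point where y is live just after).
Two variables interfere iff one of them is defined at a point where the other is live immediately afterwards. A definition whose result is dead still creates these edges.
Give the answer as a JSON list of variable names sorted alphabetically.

Block summaries:
  b0: def={a,b,m} ue=∅
  b1: def={y} ue=∅
  b2: def={n,y} ue={m}
  b3: def={a,m,n} ue=∅
  b4: def={j,y} ue=∅
  b5: def={n} ue={m}
  b6: def={m,y} ue={y}

Backward fixpoint:
  live b0: ∅→{m}
  live b1: ∅→{y}
  live b2: {m}→{y}
  live b3: {y}→{m,y}
  live b4: {m}→{m,y}
  live b5: {m,y}→{y}
  live b6: {y}→∅

Conflict graph:
  a — {m,n,y}
  b — {m}
  j — {m,y}
  m — {a,b,j,y}
  n — {a,y}
  y — {a,j,m,n}

N(y) = ["a", "j", "m", "n"]

Answer: ["a", "j", "m", "n"]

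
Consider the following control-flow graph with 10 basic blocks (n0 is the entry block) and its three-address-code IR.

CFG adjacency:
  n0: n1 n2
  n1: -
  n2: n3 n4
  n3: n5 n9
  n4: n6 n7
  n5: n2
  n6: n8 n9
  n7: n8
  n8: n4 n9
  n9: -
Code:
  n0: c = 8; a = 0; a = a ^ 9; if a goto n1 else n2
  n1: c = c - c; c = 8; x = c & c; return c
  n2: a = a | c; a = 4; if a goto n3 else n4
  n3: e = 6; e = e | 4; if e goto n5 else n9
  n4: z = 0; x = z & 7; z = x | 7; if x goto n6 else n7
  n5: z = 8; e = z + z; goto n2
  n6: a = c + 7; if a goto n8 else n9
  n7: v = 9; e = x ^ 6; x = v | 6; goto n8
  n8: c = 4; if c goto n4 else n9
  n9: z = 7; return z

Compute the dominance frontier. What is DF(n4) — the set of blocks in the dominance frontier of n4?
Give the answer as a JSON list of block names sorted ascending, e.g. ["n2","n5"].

idom tree: n1←n0 n2←n0 n3←n2 n4←n2 n5←n3 n6←n4 n7←n4 n8←n4 n9←n2
Join-block Dom:
  n2: preds {n0,n5}: {n0} ∩ {n0,n2,n3,n5} = {n0}; idom=n0
  n4: preds {n2,n8}: {n0,n2} ∩ {n0,n2,n4,n8} = {n0,n2}; idom=n2
  n8: preds {n6,n7}: {n0,n2,n4,n6} ∩ {n0,n2,n4,n7} = {n0,n2,n4}; idom=n4
  n9: preds {n3,n6,n8}: {n0,n2,n3} ∩ {n0,n2,n4,n6} ∩ {n0,n2,n4,n8} = {n0,n2}; idom=n2

DF derivation:
  join n2 pred n0: · stop@n0
  join n2 pred n5: n5→n3→n2 stop@n0
  join n4 pred n2: · stop@n2
  join n4 pred n8: n8→n4 stop@n2
  join n8 pred n6: n6 stop@n4
  join n8 pred n7: n7 stop@n4
  join n9 pred n3: n3 stop@n2
  join n9 pred n6: n6→n4 stop@n2
  join n9 pred n8: n8→n4 stop@n2
  n0: DF=∅
  n1: DF=∅
  n2: DF={n2}
  n3: DF={n2,n9}
  n4: DF={n4,n9}
  n5: DF={n2}
  n6: DF={n8,n9}
  n7: DF={n8}
  n8: DF={n4,n9}
  n9: DF=∅

DF(n4) = ["n4", "n9"]

Answer: ["n4", "n9"]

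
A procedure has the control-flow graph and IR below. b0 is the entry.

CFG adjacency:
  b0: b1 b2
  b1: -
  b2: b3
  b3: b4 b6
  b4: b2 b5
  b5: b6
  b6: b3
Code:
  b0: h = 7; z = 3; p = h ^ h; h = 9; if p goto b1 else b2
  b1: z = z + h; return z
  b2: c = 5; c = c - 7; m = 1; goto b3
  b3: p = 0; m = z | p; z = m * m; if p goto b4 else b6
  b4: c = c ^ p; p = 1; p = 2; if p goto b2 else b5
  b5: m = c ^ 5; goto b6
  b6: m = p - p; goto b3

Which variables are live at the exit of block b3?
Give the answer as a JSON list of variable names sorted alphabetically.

Per-block:
  b0: {h,p,z} / ∅
  b1: {z} / {h,z}
  b2: {c,m} / ∅
  b3: {m,p,z} / {z}
  b4: {c,p} / {c,p}
  b5: {m} / {c}
  b6: {m} / {p}

Liveness:
  b0: in=∅ out={h,z}
  b1: in={h,z} out=∅
  b2: in={z} out={c,z}
  b3: in={c,z} out={c,p,z}
  b4: in={c,p,z} out={c,p,z}
  b5: in={c,p,z} out={c,p,z}
  b6: in={c,p,z} out={c,z}

live-out(b3) = ["c", "p", "z"]

Answer: ["c", "p", "z"]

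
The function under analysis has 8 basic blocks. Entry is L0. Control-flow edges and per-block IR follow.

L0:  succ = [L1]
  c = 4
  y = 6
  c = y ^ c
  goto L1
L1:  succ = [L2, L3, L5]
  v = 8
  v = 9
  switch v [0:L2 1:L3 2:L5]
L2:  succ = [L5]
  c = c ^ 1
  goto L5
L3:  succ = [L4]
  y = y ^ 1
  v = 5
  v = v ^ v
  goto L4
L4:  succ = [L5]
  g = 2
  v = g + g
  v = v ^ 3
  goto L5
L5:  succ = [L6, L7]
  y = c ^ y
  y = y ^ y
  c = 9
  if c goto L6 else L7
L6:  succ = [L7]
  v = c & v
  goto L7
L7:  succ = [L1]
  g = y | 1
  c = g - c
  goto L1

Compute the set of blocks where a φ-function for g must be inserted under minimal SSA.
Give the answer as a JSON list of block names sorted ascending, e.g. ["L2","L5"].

Answer: ["L1", "L5"]

Derivation:
idom tree: L1←L0 L2←L1 L3←L1 L4←L3 L5←L1 L6←L5 L7←L5
Dom∩ at merges:
  L1: preds {L0,L7}: {L0} ∩ {L0,L1,L5,L7} = {L0}; idom=L0
  L5: preds {L1,L2,L4}: {L0,L1} ∩ {L0,L1,L2} ∩ {L0,L1,L3,L4} = {L0,L1}; idom=L1
  L7: preds {L5,L6}: {L0,L1,L5} ∩ {L0,L1,L5,L6} = {L0,L1,L5}; idom=L5

Frontier:
  join L1 pred L0: · stop@L0
  join L1 pred L7: L7→L5→L1 stop@L0
  join L5 pred L1: · stop@L1
  join L5 pred L2: L2 stop@L1
  join L5 pred L4: L4→L3 stop@L1
  join L7 pred L5: · stop@L5
  join L7 pred L6: L6 stop@L5
  L0: DF=∅
  L1: DF={L1}
  L2: DF={L5}
  L3: DF={L5}
  L4: DF={L5}
  L5: DF={L1}
  L6: DF={L7}
  L7: DF={L1}

φ for g: defs {L4,L7}
  DF⁺ = {L1,L5}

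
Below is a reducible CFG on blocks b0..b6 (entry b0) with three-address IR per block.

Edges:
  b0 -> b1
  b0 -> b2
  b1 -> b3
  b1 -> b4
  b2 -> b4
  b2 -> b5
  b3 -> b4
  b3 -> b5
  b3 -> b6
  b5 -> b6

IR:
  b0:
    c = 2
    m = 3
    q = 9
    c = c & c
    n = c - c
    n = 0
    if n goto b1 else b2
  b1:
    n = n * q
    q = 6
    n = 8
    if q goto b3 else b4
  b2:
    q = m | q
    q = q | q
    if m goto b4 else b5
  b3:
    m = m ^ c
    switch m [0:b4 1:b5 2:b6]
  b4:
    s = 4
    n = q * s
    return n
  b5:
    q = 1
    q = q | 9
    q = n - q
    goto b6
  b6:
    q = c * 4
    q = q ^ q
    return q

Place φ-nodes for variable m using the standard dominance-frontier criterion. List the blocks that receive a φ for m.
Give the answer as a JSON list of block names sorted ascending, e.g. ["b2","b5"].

idom tree: b1←b0 b2←b0 b3←b1 b4←b0 b5←b0 b6←b0
Dom at joins:
  b4: preds {b1,b2,b3}: {b0,b1} ∩ {b0,b2} ∩ {b0,b1,b3} = {b0}; idom=b0
  b5: preds {b2,b3}: {b0,b2} ∩ {b0,b1,b3} = {b0}; idom=b0
  b6: preds {b3,b5}: {b0,b1,b3} ∩ {b0,b5} = {b0}; idom=b0

DF derivation:
  b4←b1: walk b1 to b0
  b4←b2: walk b2 to b0
  b4←b3: walk b3→b1 to b0
  b5←b2: walk b2 to b0
  b5←b3: walk b3→b1 to b0
  b6←b3: walk b3→b1 to b0
  b6←b5: walk b5 to b0
  b0 → ∅
  b1 → {b4,b5,b6}
  b2 → {b4,b5}
  b3 → {b4,b5,b6}
  b4 → ∅
  b5 → {b6}
  b6 → ∅

φ for m: defs {b0,b3}
  DF⁺ = {b4,b5,b6}

Answer: ["b4", "b5", "b6"]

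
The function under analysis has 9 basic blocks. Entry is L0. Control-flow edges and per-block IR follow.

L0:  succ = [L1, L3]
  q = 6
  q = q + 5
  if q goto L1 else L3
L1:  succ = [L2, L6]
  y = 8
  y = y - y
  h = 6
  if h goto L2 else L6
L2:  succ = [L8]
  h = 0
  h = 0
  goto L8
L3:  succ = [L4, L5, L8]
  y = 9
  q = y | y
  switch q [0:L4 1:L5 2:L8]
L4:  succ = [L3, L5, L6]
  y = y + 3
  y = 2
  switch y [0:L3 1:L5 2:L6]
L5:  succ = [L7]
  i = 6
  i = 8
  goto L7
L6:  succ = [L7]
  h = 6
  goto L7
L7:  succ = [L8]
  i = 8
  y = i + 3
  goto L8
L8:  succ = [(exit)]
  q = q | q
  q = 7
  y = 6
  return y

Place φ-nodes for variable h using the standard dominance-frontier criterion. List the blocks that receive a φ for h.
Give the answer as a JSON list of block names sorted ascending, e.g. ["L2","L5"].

idom tree: L1←L0 L2←L1 L3←L0 L4←L3 L5←L3 L6←L0 L7←L0 L8←L0
Dom∩ at merges:
  L3: preds {L0,L4}: {L0} ∩ {L0,L3,L4} = {L0}; idom=L0
  L5: preds {L3,L4}: {L0,L3} ∩ {L0,L3,L4} = {L0,L3}; idom=L3
  L6: preds {L1,L4}: {L0,L1} ∩ {L0,L3,L4} = {L0}; idom=L0
  L7: preds {L5,L6}: {L0,L3,L5} ∩ {L0,L6} = {L0}; idom=L0
  L8: preds {L2,L3,L7}: {L0,L1,L2} ∩ {L0,L3} ∩ {L0,L7} = {L0}; idom=L0

DF derivation:
  L3←L0: walk · to L0
  L3←L4: walk L4→L3 to L0
  L5←L3: walk · to L3
  L5←L4: walk L4 to L3
  L6←L1: walk L1 to L0
  L6←L4: walk L4→L3 to L0
  L7←L5: walk L5→L3 to L0
  L7←L6: walk L6 to L0
  L8←L2: walk L2→L1 to L0
  L8←L3: walk L3 to L0
  L8←L7: walk L7 to L0
  L0: DF=∅
  L1: DF={L6,L8}
  L2: DF={L8}
  L3: DF={L3,L6,L7,L8}
  L4: DF={L3,L5,L6}
  L5: DF={L7}
  L6: DF={L7}
  L7: DF={L8}
  L8: DF=∅

φ for h: defs {L1,L2,L6}
  DF⁺ = {L6,L7,L8}

Answer: ["L6", "L7", "L8"]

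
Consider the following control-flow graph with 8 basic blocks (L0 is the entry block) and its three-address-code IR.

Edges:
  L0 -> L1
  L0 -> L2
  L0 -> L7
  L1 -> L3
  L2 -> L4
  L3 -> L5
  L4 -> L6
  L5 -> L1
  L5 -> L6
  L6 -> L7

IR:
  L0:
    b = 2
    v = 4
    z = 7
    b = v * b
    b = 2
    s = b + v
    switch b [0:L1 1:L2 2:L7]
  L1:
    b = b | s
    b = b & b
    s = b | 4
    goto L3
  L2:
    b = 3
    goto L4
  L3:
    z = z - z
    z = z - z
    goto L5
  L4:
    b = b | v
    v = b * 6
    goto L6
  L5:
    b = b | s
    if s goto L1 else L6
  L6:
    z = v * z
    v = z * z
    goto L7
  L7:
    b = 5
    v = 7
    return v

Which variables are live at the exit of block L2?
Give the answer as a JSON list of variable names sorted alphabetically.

Block summaries:
  L0: {b,s,v,z} / ∅
  L1: {b,s} / {b,s}
  L2: {b} / ∅
  L3: {z} / {z}
  L4: {b,v} / {b,v}
  L5: {b} / {b,s}
  L6: {v,z} / {v,z}
  L7: {b,v} / ∅

Live sets:
  L0 li=∅ lo={b,s,v,z}
  L1 li={b,s,v,z} lo={b,s,v,z}
  L2 li={v,z} lo={b,v,z}
  L3 li={b,s,v,z} lo={b,s,v,z}
  L4 li={b,v,z} lo={v,z}
  L5 li={b,s,v,z} lo={b,s,v,z}
  L6 li={v,z} lo=∅
  L7 li=∅ lo=∅

live-out(L2) = ["b", "v", "z"]

Answer: ["b", "v", "z"]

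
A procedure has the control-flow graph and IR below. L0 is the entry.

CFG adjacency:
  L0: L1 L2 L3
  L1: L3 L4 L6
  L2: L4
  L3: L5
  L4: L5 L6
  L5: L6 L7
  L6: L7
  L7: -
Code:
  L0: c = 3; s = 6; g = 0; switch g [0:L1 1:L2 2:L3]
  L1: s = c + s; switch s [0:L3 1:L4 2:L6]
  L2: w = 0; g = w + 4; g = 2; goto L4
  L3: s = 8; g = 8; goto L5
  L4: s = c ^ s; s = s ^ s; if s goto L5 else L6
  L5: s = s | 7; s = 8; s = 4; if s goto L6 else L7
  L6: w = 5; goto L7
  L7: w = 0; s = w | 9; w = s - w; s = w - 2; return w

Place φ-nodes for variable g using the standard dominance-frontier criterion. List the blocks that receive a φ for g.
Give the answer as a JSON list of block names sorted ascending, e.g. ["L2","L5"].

idom tree: L1←L0 L2←L0 L3←L0 L4←L0 L5←L0 L6←L0 L7←L0
Join-block Dom:
  L3: preds {L0,L1}: {L0} ∩ {L0,L1} = {L0}; idom=L0
  L4: preds {L1,L2}: {L0,L1} ∩ {L0,L2} = {L0}; idom=L0
  L5: preds {L3,L4}: {L0,L3} ∩ {L0,L4} = {L0}; idom=L0
  L6: preds {L1,L4,L5}: {L0,L1} ∩ {L0,L4} ∩ {L0,L5} = {L0}; idom=L0
  L7: preds {L5,L6}: {L0,L5} ∩ {L0,L6} = {L0}; idom=L0

Frontier:
  L3←L0: walk · to L0
  L3←L1: walk L1 to L0
  L4←L1: walk L1 to L0
  L4←L2: walk L2 to L0
  L5←L3: walk L3 to L0
  L5←L4: walk L4 to L0
  L6←L1: walk L1 to L0
  L6←L4: walk L4 to L0
  L6←L5: walk L5 to L0
  L7←L5: walk L5 to L0
  L7←L6: walk L6 to L0
  L0 → ∅
  L1 → {L3,L4,L6}
  L2 → {L4}
  L3 → {L5}
  L4 → {L5,L6}
  L5 → {L6,L7}
  L6 → {L7}
  L7 → ∅

φ for g: defs {L0,L2,L3}
  DF⁺ = {L4,L5,L6,L7}

Answer: ["L4", "L5", "L6", "L7"]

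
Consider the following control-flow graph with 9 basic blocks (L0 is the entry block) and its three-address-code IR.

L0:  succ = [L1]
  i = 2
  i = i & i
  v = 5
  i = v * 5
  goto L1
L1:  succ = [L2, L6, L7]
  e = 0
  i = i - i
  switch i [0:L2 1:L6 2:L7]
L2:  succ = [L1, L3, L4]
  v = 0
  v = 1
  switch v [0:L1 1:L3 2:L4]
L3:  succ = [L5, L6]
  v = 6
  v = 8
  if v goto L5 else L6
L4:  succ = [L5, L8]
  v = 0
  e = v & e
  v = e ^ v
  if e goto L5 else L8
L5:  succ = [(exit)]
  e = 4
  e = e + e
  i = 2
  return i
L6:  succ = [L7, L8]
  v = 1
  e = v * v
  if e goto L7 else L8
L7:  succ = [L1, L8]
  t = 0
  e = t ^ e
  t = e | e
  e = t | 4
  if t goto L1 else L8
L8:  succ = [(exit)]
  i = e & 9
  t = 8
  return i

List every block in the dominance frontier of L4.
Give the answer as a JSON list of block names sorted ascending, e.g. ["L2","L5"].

Answer: ["L5", "L8"]

Analysis:
idom tree: L1←L0 L2←L1 L3←L2 L4←L2 L5←L2 L6←L1 L7←L1 L8←L1
Dom∩ at merges:
  L1: preds {L0,L2,L7}: {L0} ∩ {L0,L1,L2} ∩ {L0,L1,L7} = {L0}; idom=L0
  L5: preds {L3,L4}: {L0,L1,L2,L3} ∩ {L0,L1,L2,L4} = {L0,L1,L2}; idom=L2
  L6: preds {L1,L3}: {L0,L1} ∩ {L0,L1,L2,L3} = {L0,L1}; idom=L1
  L7: preds {L1,L6}: {L0,L1} ∩ {L0,L1,L6} = {L0,L1}; idom=L1
  L8: preds {L4,L6,L7}: {L0,L1,L2,L4} ∩ {L0,L1,L6} ∩ {L0,L1,L7} = {L0,L1}; idom=L1

DF walk-up:
  L1←L0: walk · to L0
  L1←L2: walk L2→L1 to L0
  L1←L7: walk L7→L1 to L0
  L5←L3: walk L3 to L2
  L5←L4: walk L4 to L2
  L6←L1: walk · to L1
  L6←L3: walk L3→L2 to L1
  L7←L1: walk · to L1
  L7←L6: walk L6 to L1
  L8←L4: walk L4→L2 to L1
  L8←L6: walk L6 to L1
  L8←L7: walk L7 to L1
  DF(L0)=∅
  DF(L1)={L1}
  DF(L2)={L1,L6,L8}
  DF(L3)={L5,L6}
  DF(L4)={L5,L8}
  DF(L5)=∅
  DF(L6)={L7,L8}
  DF(L7)={L1,L8}
  DF(L8)=∅

DF(L4) = ["L5", "L8"]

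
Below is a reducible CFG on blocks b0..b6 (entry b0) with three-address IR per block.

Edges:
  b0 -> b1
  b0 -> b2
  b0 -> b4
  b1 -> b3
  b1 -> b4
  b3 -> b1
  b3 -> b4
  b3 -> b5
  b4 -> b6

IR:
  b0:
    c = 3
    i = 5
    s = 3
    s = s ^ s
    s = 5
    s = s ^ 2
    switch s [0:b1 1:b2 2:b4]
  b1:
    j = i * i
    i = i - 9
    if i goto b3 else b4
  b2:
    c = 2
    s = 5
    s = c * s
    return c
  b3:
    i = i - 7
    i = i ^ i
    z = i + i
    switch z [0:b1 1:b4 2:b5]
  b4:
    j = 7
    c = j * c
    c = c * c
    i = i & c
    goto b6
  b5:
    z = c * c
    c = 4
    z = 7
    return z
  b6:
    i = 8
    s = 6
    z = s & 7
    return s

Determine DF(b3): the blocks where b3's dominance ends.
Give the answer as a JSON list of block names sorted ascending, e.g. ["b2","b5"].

Answer: ["b1", "b4"]

Analysis:
idom tree: b1←b0 b2←b0 b3←b1 b4←b0 b5←b3 b6←b4
Join-block Dom:
  b1: preds {b0,b3}: {b0} ∩ {b0,b1,b3} = {b0}; idom=b0
  b4: preds {b0,b1,b3}: {b0} ∩ {b0,b1} ∩ {b0,b1,b3} = {b0}; idom=b0

DF derivation:
  b1←b0: walk · to b0
  b1←b3: walk b3→b1 to b0
  b4←b0: walk · to b0
  b4←b1: walk b1 to b0
  b4←b3: walk b3→b1 to b0
  b0: DF=∅
  b1: DF={b1,b4}
  b2: DF=∅
  b3: DF={b1,b4}
  b4: DF=∅
  b5: DF=∅
  b6: DF=∅

DF(b3) = ["b1", "b4"]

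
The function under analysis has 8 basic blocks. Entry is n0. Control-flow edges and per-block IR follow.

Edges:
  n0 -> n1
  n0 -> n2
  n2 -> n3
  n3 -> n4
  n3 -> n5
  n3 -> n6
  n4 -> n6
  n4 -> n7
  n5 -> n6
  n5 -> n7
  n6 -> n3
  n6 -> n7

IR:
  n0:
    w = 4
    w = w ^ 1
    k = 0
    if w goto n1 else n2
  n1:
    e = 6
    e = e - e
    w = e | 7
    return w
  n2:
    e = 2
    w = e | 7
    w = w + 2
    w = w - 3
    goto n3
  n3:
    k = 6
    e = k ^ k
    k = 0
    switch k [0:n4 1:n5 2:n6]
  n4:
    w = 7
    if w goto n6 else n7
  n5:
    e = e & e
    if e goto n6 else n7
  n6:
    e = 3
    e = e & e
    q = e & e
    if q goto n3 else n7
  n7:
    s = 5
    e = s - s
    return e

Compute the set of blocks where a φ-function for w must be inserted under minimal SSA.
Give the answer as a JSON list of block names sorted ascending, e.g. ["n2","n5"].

idom tree: n1←n0 n2←n0 n3←n2 n4←n3 n5←n3 n6←n3 n7←n3
Dom∩ at merges:
  n3: preds {n2,n6}: {n0,n2} ∩ {n0,n2,n3,n6} = {n0,n2}; idom=n2
  n6: preds {n3,n4,n5}: {n0,n2,n3} ∩ {n0,n2,n3,n4} ∩ {n0,n2,n3,n5} = {n0,n2,n3}; idom=n3
  n7: preds {n4,n5,n6}: {n0,n2,n3,n4} ∩ {n0,n2,n3,n5} ∩ {n0,n2,n3,n6} = {n0,n2,n3}; idom=n3

DF derivation:
  n3←n2: walk · to n2
  n3←n6: walk n6→n3 to n2
  n6←n3: walk · to n3
  n6←n4: walk n4 to n3
  n6←n5: walk n5 to n3
  n7←n4: walk n4 to n3
  n7←n5: walk n5 to n3
  n7←n6: walk n6 to n3
  DF(n0)=∅
  DF(n1)=∅
  DF(n2)=∅
  DF(n3)={n3}
  DF(n4)={n6,n7}
  DF(n5)={n6,n7}
  DF(n6)={n3,n7}
  DF(n7)=∅

φ for w: defs {n0,n1,n2,n4}
  DF⁺ = {n3,n6,n7}

Answer: ["n3", "n6", "n7"]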